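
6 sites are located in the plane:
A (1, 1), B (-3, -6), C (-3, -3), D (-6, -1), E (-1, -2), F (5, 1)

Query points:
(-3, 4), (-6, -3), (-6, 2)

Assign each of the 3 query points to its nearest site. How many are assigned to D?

(-3, 4) — d² to each: A:25, B:100, C:49, D:34, E:40, F:73 → nearest is A
(-6, -3) — d² to each: A:65, B:18, C:9, D:4, E:26, F:137 → nearest is D
(-6, 2) — d² to each: A:50, B:73, C:34, D:9, E:41, F:122 → nearest is D
2 of the 3 points have D as nearest.

2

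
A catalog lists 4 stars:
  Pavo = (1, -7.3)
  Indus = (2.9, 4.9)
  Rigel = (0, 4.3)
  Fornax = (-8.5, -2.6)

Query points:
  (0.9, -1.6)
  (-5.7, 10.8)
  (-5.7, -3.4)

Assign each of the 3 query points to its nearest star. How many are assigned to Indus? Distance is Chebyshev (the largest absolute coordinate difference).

(0.9, -1.6) — d to each: Pavo:5.7, Indus:6.5, Rigel:5.9, Fornax:9.4 → nearest is Pavo
(-5.7, 10.8) — d to each: Pavo:18.1, Indus:8.6, Rigel:6.5, Fornax:13.4 → nearest is Rigel
(-5.7, -3.4) — d to each: Pavo:6.7, Indus:8.6, Rigel:7.7, Fornax:2.8 → nearest is Fornax
0 of the 3 points have Indus as nearest.

0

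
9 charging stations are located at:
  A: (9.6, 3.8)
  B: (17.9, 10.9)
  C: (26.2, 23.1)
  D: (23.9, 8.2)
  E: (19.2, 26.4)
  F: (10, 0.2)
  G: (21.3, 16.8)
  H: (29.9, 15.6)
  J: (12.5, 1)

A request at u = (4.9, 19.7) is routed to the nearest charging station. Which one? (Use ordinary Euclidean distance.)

B

Compare squared distances (the ordering matches that of the actual distances):
|uA|² = (4.9−9.6)² + (19.7−3.8)² = 22.09 + 252.81 = 274.9
|uB|² = (4.9−17.9)² + (19.7−10.9)² = 169 + 77.44 = 246.44
|uC|² = (4.9−26.2)² + (19.7−23.1)² = 453.69 + 11.56 = 465.25
|uD|² = (4.9−23.9)² + (19.7−8.2)² = 361 + 132.25 = 493.25
|uE|² = (4.9−19.2)² + (19.7−26.4)² = 204.49 + 44.89 = 249.38
|uF|² = (4.9−10)² + (19.7−0.2)² = 26.01 + 380.25 = 406.26
|uG|² = (4.9−21.3)² + (19.7−16.8)² = 268.96 + 8.41 = 277.37
|uH|² = (4.9−29.9)² + (19.7−15.6)² = 625 + 16.81 = 641.81
|uJ|² = (4.9−12.5)² + (19.7−1)² = 57.76 + 349.69 = 407.45
Minimum is at B.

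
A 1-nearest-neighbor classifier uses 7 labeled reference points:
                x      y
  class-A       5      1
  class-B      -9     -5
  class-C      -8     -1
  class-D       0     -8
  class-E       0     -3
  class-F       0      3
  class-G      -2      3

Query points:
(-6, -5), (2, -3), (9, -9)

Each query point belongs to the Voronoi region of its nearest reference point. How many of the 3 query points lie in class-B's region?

(-6, -5) — d² to each: class-A:157, class-B:9, class-C:20, class-D:45, class-E:40, class-F:100, class-G:80 → nearest is class-B
(2, -3) — d² to each: class-A:25, class-B:125, class-C:104, class-D:29, class-E:4, class-F:40, class-G:52 → nearest is class-E
(9, -9) — d² to each: class-A:116, class-B:340, class-C:353, class-D:82, class-E:117, class-F:225, class-G:265 → nearest is class-D
1 of the 3 points has class-B as nearest.

1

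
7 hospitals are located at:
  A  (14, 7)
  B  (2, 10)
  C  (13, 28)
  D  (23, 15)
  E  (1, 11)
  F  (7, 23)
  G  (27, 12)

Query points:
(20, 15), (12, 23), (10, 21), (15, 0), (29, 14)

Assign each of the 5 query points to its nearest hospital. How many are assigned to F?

(20, 15) — d² to each: A:100, B:349, C:218, D:9, E:377, F:233, G:58 → nearest is D
(12, 23) — d² to each: A:260, B:269, C:26, D:185, E:265, F:25, G:346 → nearest is F
(10, 21) — d² to each: A:212, B:185, C:58, D:205, E:181, F:13, G:370 → nearest is F
(15, 0) — d² to each: A:50, B:269, C:788, D:289, E:317, F:593, G:288 → nearest is A
(29, 14) — d² to each: A:274, B:745, C:452, D:37, E:793, F:565, G:8 → nearest is G
2 of the 5 points have F as nearest.

2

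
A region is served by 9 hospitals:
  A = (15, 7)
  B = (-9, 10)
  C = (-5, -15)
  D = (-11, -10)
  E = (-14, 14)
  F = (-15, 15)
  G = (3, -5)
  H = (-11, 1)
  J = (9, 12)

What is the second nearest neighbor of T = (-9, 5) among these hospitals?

B

Since √ is increasing, it suffices to compare squared distances:
|TA|² = 576 + 4 = 580
|TB|² = 0 + 25 = 25
|TC|² = 16 + 400 = 416
|TD|² = 4 + 225 = 229
|TE|² = 25 + 81 = 106
|TF|² = 36 + 100 = 136
|TG|² = 144 + 100 = 244
|TH|² = 4 + 16 = 20
|TJ|² = 324 + 49 = 373
Sorted ascending: H, B, E, … — the second-nearest is B.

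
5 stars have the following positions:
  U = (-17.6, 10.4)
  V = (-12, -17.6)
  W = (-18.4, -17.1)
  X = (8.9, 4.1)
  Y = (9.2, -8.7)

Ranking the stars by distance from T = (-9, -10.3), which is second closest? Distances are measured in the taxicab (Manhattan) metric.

W

d(T,U) = |-9−(-17.6)| + |-10.3−10.4| = 8.6 + 20.7 = 29.3
d(T,V) = |-9−(-12)| + |-10.3−(-17.6)| = 3 + 7.3 = 10.3
d(T,W) = |-9−(-18.4)| + |-10.3−(-17.1)| = 9.4 + 6.8 = 16.2
d(T,X) = |-9−8.9| + |-10.3−4.1| = 17.9 + 14.4 = 32.3
d(T,Y) = |-9−9.2| + |-10.3−(-8.7)| = 18.2 + 1.6 = 19.8
Sorted ascending: V, W, Y, … — the second-nearest is W.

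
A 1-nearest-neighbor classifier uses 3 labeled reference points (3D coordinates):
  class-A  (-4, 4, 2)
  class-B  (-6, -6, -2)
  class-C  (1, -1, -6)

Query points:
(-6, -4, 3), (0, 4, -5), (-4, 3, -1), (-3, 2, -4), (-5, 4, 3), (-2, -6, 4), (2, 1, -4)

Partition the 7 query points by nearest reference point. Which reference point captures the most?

(-6, -4, 3) — d² to each: class-A:69, class-B:29, class-C:139 → nearest is class-B
(0, 4, -5) — d² to each: class-A:65, class-B:145, class-C:27 → nearest is class-C
(-4, 3, -1) — d² to each: class-A:10, class-B:86, class-C:66 → nearest is class-A
(-3, 2, -4) — d² to each: class-A:41, class-B:77, class-C:29 → nearest is class-C
(-5, 4, 3) — d² to each: class-A:2, class-B:126, class-C:142 → nearest is class-A
(-2, -6, 4) — d² to each: class-A:108, class-B:52, class-C:134 → nearest is class-B
(2, 1, -4) — d² to each: class-A:81, class-B:117, class-C:9 → nearest is class-C
Tally — class-A:2, class-B:2, class-C:3. class-C captures the most (3).

class-C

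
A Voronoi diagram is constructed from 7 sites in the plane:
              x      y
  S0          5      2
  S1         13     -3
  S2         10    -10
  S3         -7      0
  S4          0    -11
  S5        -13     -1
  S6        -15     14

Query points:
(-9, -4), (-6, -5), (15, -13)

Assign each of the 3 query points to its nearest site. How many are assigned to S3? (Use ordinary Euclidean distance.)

2

(-9, -4) — d² to each: S0:232, S1:485, S2:397, S3:20, S4:130, S5:25, S6:360 → nearest is S3
(-6, -5) — d² to each: S0:170, S1:365, S2:281, S3:26, S4:72, S5:65, S6:442 → nearest is S3
(15, -13) — d² to each: S0:325, S1:104, S2:34, S3:653, S4:229, S5:928, S6:1629 → nearest is S2
2 of the 3 points have S3 as nearest.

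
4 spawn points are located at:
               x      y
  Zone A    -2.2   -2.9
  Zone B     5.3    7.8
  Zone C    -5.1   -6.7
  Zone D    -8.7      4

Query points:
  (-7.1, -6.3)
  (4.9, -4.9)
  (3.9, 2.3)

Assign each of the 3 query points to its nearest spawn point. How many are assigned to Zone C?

1

(-7.1, -6.3) — d² to each: Zone A:35.57, Zone B:352.57, Zone C:4.16, Zone D:108.65 → nearest is Zone C
(4.9, -4.9) — d² to each: Zone A:54.41, Zone B:161.45, Zone C:103.24, Zone D:264.17 → nearest is Zone A
(3.9, 2.3) — d² to each: Zone A:64.25, Zone B:32.21, Zone C:162, Zone D:161.65 → nearest is Zone B
1 of the 3 points has Zone C as nearest.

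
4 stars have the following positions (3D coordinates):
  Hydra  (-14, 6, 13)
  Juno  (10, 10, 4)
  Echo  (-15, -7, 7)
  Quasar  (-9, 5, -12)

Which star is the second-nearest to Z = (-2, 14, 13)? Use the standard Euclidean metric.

Squared Euclidean distances:
d²(Z, Hydra) = (-2−(-14))² + (14−6)² + (13−13)² = 144 + 64 + 0 = 208
d²(Z, Juno) = (-2−10)² + (14−10)² + (13−4)² = 144 + 16 + 81 = 241
d²(Z, Echo) = (-2−(-15))² + (14−(-7))² + (13−7)² = 169 + 441 + 36 = 646
d²(Z, Quasar) = (-2−(-9))² + (14−5)² + (13−(-12))² = 49 + 81 + 625 = 755
Sorted ascending: Hydra, Juno, Echo, … — the second-nearest is Juno.

Juno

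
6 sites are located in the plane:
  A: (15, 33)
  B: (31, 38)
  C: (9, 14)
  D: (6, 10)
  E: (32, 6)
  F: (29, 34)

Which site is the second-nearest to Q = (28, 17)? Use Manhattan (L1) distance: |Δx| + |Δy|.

d(Q,A) = |28−15| + |17−33| = 13 + 16 = 29
d(Q,B) = |28−31| + |17−38| = 3 + 21 = 24
d(Q,C) = |28−9| + |17−14| = 19 + 3 = 22
d(Q,D) = |28−6| + |17−10| = 22 + 7 = 29
d(Q,E) = |28−32| + |17−6| = 4 + 11 = 15
d(Q,F) = |28−29| + |17−34| = 1 + 17 = 18
Sorted ascending: E, F, C, … — the second-nearest is F.

F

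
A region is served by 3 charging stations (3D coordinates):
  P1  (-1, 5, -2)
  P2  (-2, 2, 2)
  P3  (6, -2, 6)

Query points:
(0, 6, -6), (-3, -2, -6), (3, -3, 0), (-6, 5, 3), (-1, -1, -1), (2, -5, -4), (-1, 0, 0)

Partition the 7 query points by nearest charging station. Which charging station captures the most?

P2

(0, 6, -6) — d² to each: P1:18, P2:84, P3:244 → nearest is P1
(-3, -2, -6) — d² to each: P1:69, P2:81, P3:225 → nearest is P1
(3, -3, 0) — d² to each: P1:84, P2:54, P3:46 → nearest is P3
(-6, 5, 3) — d² to each: P1:50, P2:26, P3:202 → nearest is P2
(-1, -1, -1) — d² to each: P1:37, P2:19, P3:99 → nearest is P2
(2, -5, -4) — d² to each: P1:113, P2:101, P3:125 → nearest is P2
(-1, 0, 0) — d² to each: P1:29, P2:9, P3:89 → nearest is P2
Tally — P1:2, P2:4, P3:1. P2 captures the most (4).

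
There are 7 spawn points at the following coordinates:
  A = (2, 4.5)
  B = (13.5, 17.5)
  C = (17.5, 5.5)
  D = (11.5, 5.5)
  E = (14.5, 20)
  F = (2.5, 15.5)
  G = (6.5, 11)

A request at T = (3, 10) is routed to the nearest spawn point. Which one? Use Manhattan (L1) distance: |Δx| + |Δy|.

d(T,A) = 1 + 5.5 = 6.5
d(T,B) = 10.5 + 7.5 = 18
d(T,C) = 14.5 + 4.5 = 19
d(T,D) = 8.5 + 4.5 = 13
d(T,E) = 11.5 + 10 = 21.5
d(T,F) = 0.5 + 5.5 = 6
d(T,G) = 3.5 + 1 = 4.5
G is nearest.

G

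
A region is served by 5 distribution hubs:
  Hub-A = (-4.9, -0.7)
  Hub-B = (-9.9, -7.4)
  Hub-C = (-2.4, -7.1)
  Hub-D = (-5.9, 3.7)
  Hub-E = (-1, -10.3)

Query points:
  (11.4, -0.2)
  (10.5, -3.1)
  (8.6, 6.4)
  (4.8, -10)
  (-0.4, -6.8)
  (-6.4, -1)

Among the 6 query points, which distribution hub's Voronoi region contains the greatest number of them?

(11.4, -0.2) — d² to each: Hub-A:265.94, Hub-B:505.53, Hub-C:238.05, Hub-D:314.5, Hub-E:255.77 → nearest is Hub-C
(10.5, -3.1) — d² to each: Hub-A:242.92, Hub-B:434.65, Hub-C:182.41, Hub-D:315.2, Hub-E:184.09 → nearest is Hub-C
(8.6, 6.4) — d² to each: Hub-A:232.66, Hub-B:532.69, Hub-C:303.25, Hub-D:217.54, Hub-E:371.05 → nearest is Hub-D
(4.8, -10) — d² to each: Hub-A:180.58, Hub-B:222.85, Hub-C:60.25, Hub-D:302.18, Hub-E:33.73 → nearest is Hub-E
(-0.4, -6.8) — d² to each: Hub-A:57.46, Hub-B:90.61, Hub-C:4.09, Hub-D:140.5, Hub-E:12.61 → nearest is Hub-C
(-6.4, -1) — d² to each: Hub-A:2.34, Hub-B:53.21, Hub-C:53.21, Hub-D:22.34, Hub-E:115.65 → nearest is Hub-A
Tally — Hub-A:1, Hub-C:3, Hub-D:1, Hub-E:1. Hub-C captures the most (3).

Hub-C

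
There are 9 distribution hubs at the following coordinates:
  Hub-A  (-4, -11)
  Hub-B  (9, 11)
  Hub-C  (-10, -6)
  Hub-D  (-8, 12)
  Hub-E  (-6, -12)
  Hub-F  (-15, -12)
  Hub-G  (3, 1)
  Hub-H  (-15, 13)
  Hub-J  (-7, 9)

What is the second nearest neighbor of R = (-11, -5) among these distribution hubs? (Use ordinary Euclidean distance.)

Compare squared distances (the ordering matches that of the actual distances):
d²(R, Hub-A) = 49 + 36 = 85
d²(R, Hub-B) = 400 + 256 = 656
d²(R, Hub-C) = 1 + 1 = 2
d²(R, Hub-D) = 9 + 289 = 298
d²(R, Hub-E) = 25 + 49 = 74
d²(R, Hub-F) = 16 + 49 = 65
d²(R, Hub-G) = 196 + 36 = 232
d²(R, Hub-H) = 16 + 324 = 340
d²(R, Hub-J) = 16 + 196 = 212
Sorted ascending: Hub-C, Hub-F, Hub-E, … — the second-nearest is Hub-F.

Hub-F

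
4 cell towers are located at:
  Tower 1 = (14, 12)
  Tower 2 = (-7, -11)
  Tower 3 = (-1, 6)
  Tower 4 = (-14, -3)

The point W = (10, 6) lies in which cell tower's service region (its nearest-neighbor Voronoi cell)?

Tower 1

Compare squared distances (the ordering matches that of the actual distances):
d²(W, Tower 1) = (10−14)² + (6−12)² = 16 + 36 = 52
d²(W, Tower 2) = (10−(-7))² + (6−(-11))² = 289 + 289 = 578
d²(W, Tower 3) = (10−(-1))² + (6−6)² = 121 + 0 = 121
d²(W, Tower 4) = (10−(-14))² + (6−(-3))² = 576 + 81 = 657
Tower 1 is nearest.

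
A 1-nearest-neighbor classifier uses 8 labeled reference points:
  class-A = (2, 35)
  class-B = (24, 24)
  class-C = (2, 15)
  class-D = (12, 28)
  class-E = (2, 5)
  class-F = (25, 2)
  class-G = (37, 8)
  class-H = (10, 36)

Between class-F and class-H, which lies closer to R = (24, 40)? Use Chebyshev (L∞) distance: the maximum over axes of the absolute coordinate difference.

d(R, class-F) = max(1, 38) = 38
d(R, class-H) = max(14, 4) = 14
38 > 14, so class-H is closer.

class-H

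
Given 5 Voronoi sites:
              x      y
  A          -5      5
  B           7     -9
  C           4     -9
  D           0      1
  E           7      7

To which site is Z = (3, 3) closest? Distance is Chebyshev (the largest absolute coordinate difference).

d(Z,A) = max(8, 2) = 8
d(Z,B) = max(4, 12) = 12
d(Z,C) = max(1, 12) = 12
d(Z,D) = max(3, 2) = 3
d(Z,E) = max(4, 4) = 4
Minimum is at D.

D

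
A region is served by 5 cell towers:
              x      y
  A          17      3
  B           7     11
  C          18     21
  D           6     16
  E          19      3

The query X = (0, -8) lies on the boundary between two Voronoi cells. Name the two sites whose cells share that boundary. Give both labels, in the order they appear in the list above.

A and B

Squared distances from X to each site:
|XA|² = 289 + 121 = 410
|XB|² = 49 + 361 = 410
|XC|² = 324 + 841 = 1165
|XD|² = 36 + 576 = 612
|XE|² = 361 + 121 = 482
X is equidistant from A and B (both at squared distance 410), and every other site is strictly farther — so X lies on the A–B Voronoi edge.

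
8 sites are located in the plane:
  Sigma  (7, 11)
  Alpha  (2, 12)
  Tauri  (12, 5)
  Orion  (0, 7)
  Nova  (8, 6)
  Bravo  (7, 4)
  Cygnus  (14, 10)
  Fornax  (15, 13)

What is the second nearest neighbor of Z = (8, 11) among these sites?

Nova

Squared Euclidean distances:
d²(Z, Sigma) = 1 + 0 = 1
d²(Z, Alpha) = 36 + 1 = 37
d²(Z, Tauri) = 16 + 36 = 52
d²(Z, Orion) = 64 + 16 = 80
d²(Z, Nova) = 0 + 25 = 25
d²(Z, Bravo) = 1 + 49 = 50
d²(Z, Cygnus) = 36 + 1 = 37
d²(Z, Fornax) = 49 + 4 = 53
Sorted ascending: Sigma, Nova, Alpha, … — the second-nearest is Nova.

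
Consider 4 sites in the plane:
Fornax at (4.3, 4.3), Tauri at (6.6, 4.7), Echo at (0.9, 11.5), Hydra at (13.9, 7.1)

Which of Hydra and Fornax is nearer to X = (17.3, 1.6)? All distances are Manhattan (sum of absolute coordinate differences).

Hydra

d(X, Hydra) = |17.3−13.9| + |1.6−7.1| = 3.4 + 5.5 = 8.9
d(X, Fornax) = |17.3−4.3| + |1.6−4.3| = 13 + 2.7 = 15.7
8.9 < 15.7, so Hydra is closer.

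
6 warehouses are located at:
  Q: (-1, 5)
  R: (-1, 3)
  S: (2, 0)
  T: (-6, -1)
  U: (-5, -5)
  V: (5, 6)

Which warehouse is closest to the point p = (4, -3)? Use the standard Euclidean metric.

Compare squared distances (the ordering matches that of the actual distances):
|pQ|² = (4−(-1))² + (-3−5)² = 25 + 64 = 89
|pR|² = (4−(-1))² + (-3−3)² = 25 + 36 = 61
|pS|² = (4−2)² + (-3−0)² = 4 + 9 = 13
|pT|² = (4−(-6))² + (-3−(-1))² = 100 + 4 = 104
|pU|² = (4−(-5))² + (-3−(-5))² = 81 + 4 = 85
|pV|² = (4−5)² + (-3−6)² = 1 + 81 = 82
S is nearest.

S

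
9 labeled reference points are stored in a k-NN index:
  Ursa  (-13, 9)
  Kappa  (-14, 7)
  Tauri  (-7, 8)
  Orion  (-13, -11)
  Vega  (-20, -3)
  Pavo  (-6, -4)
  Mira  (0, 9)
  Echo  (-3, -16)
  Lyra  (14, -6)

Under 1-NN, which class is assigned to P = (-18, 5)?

Compare squared distances (the ordering matches that of the actual distances):
d²(P, Ursa) = (-18−(-13))² + (5−9)² = 25 + 16 = 41
d²(P, Kappa) = (-18−(-14))² + (5−7)² = 16 + 4 = 20
d²(P, Tauri) = (-18−(-7))² + (5−8)² = 121 + 9 = 130
d²(P, Orion) = (-18−(-13))² + (5−(-11))² = 25 + 256 = 281
d²(P, Vega) = (-18−(-20))² + (5−(-3))² = 4 + 64 = 68
d²(P, Pavo) = (-18−(-6))² + (5−(-4))² = 144 + 81 = 225
d²(P, Mira) = (-18−0)² + (5−9)² = 324 + 16 = 340
d²(P, Echo) = (-18−(-3))² + (5−(-16))² = 225 + 441 = 666
d²(P, Lyra) = (-18−14)² + (5−(-6))² = 1024 + 121 = 1145
Minimum is at Kappa.

Kappa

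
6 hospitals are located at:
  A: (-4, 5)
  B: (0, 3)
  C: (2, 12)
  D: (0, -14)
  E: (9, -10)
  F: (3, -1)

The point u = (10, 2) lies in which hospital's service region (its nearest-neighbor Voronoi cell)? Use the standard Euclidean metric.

Compare squared distances (the ordering matches that of the actual distances):
|uA|² = (10−(-4))² + (2−5)² = 196 + 9 = 205
|uB|² = (10−0)² + (2−3)² = 100 + 1 = 101
|uC|² = (10−2)² + (2−12)² = 64 + 100 = 164
|uD|² = (10−0)² + (2−(-14))² = 100 + 256 = 356
|uE|² = (10−9)² + (2−(-10))² = 1 + 144 = 145
|uF|² = (10−3)² + (2−(-1))² = 49 + 9 = 58
F is nearest.

F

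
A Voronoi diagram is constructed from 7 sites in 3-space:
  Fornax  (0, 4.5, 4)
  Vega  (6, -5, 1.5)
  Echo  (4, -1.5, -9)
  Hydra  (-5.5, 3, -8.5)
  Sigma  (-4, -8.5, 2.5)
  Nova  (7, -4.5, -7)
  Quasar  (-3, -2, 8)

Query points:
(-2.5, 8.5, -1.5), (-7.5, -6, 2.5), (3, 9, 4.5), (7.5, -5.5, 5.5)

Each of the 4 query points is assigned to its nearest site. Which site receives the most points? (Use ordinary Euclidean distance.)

Fornax

(-2.5, 8.5, -1.5) — d² to each: Fornax:52.5, Vega:263.5, Echo:198.5, Hydra:88.25, Sigma:307.25, Nova:289.5, Quasar:200.75 → nearest is Fornax
(-7.5, -6, 2.5) — d² to each: Fornax:168.75, Vega:184.25, Echo:284.75, Hydra:206, Sigma:18.5, Nova:302.75, Quasar:66.5 → nearest is Sigma
(3, 9, 4.5) — d² to each: Fornax:29.5, Vega:214, Echo:293.5, Hydra:277.25, Sigma:359.25, Nova:330.5, Quasar:169.25 → nearest is Fornax
(7.5, -5.5, 5.5) — d² to each: Fornax:158.5, Vega:18.5, Echo:238.5, Hydra:437.25, Sigma:150.25, Nova:157.5, Quasar:128.75 → nearest is Vega
Tally — Fornax:2, Vega:1, Sigma:1. Fornax captures the most (2).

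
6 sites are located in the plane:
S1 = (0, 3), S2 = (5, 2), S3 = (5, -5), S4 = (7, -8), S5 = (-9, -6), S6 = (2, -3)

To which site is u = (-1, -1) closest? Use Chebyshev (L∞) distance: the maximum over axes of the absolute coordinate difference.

S6

d(u,S1) = max(1, 4) = 4
d(u,S2) = max(6, 3) = 6
d(u,S3) = max(6, 4) = 6
d(u,S4) = max(8, 7) = 8
d(u,S5) = max(8, 5) = 8
d(u,S6) = max(3, 2) = 3
The smallest is to S6, so u lies in the Voronoi region of S6.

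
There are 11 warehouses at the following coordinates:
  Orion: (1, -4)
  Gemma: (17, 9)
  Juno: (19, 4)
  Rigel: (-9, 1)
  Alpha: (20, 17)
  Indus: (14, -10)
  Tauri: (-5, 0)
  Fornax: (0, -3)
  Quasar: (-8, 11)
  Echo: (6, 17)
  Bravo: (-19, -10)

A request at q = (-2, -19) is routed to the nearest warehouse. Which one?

Squared Euclidean distances:
d²(q, Orion) = (-2−1)² + (-19−(-4))² = 9 + 225 = 234
d²(q, Gemma) = (-2−17)² + (-19−9)² = 361 + 784 = 1145
d²(q, Juno) = (-2−19)² + (-19−4)² = 441 + 529 = 970
d²(q, Rigel) = (-2−(-9))² + (-19−1)² = 49 + 400 = 449
d²(q, Alpha) = (-2−20)² + (-19−17)² = 484 + 1296 = 1780
d²(q, Indus) = (-2−14)² + (-19−(-10))² = 256 + 81 = 337
d²(q, Tauri) = (-2−(-5))² + (-19−0)² = 9 + 361 = 370
d²(q, Fornax) = (-2−0)² + (-19−(-3))² = 4 + 256 = 260
d²(q, Quasar) = (-2−(-8))² + (-19−11)² = 36 + 900 = 936
d²(q, Echo) = (-2−6)² + (-19−17)² = 64 + 1296 = 1360
d²(q, Bravo) = (-2−(-19))² + (-19−(-10))² = 289 + 81 = 370
Orion is nearest.

Orion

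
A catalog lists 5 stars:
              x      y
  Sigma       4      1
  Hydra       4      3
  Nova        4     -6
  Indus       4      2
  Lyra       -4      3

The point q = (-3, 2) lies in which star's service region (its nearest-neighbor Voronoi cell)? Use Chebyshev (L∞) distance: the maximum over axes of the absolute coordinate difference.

Lyra

d(q, Sigma) = max(7, 1) = 7
d(q, Hydra) = max(7, 1) = 7
d(q, Nova) = max(7, 8) = 8
d(q, Indus) = max(7, 0) = 7
d(q, Lyra) = max(1, 1) = 1
The smallest is to Lyra, so q lies in the Voronoi region of Lyra.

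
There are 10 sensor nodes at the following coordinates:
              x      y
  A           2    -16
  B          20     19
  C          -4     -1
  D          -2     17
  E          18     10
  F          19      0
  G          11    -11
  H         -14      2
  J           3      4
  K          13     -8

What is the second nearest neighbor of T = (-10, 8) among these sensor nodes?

Compare squared distances (the ordering matches that of the actual distances):
|TA|² = 144 + 576 = 720
|TB|² = 900 + 121 = 1021
|TC|² = 36 + 81 = 117
|TD|² = 64 + 81 = 145
|TE|² = 784 + 4 = 788
|TF|² = 841 + 64 = 905
|TG|² = 441 + 361 = 802
|TH|² = 16 + 36 = 52
|TJ|² = 169 + 16 = 185
|TK|² = 529 + 256 = 785
Sorted ascending: H, C, D, … — the second-nearest is C.

C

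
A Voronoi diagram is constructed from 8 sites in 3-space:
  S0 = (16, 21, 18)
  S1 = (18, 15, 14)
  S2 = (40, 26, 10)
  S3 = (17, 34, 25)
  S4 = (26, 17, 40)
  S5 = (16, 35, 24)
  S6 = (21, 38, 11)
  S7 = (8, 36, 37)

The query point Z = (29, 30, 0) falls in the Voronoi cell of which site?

S2

Squared Euclidean distances:
|ZS0|² = 169 + 81 + 324 = 574
|ZS1|² = 121 + 225 + 196 = 542
|ZS2|² = 121 + 16 + 100 = 237
|ZS3|² = 144 + 16 + 625 = 785
|ZS4|² = 9 + 169 + 1600 = 1778
|ZS5|² = 169 + 25 + 576 = 770
|ZS6|² = 64 + 64 + 121 = 249
|ZS7|² = 441 + 36 + 1369 = 1846
Minimum is at S2.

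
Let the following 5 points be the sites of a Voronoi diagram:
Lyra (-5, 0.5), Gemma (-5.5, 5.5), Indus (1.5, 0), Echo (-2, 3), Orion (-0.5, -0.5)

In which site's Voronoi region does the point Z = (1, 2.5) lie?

Squared Euclidean distances:
d²(Z, Lyra) = (1−(-5))² + (2.5−0.5)² = 36 + 4 = 40
d²(Z, Gemma) = (1−(-5.5))² + (2.5−5.5)² = 42.25 + 9 = 51.25
d²(Z, Indus) = (1−1.5)² + (2.5−0)² = 0.25 + 6.25 = 6.5
d²(Z, Echo) = (1−(-2))² + (2.5−3)² = 9 + 0.25 = 9.25
d²(Z, Orion) = (1−(-0.5))² + (2.5−(-0.5))² = 2.25 + 9 = 11.25
Minimum is at Indus.

Indus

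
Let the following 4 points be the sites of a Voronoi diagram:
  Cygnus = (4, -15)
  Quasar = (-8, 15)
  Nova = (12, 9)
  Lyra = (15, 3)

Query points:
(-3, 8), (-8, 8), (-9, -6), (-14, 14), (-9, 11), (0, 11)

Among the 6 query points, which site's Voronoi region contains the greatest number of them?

Quasar

(-3, 8) — d² to each: Cygnus:578, Quasar:74, Nova:226, Lyra:349 → nearest is Quasar
(-8, 8) — d² to each: Cygnus:673, Quasar:49, Nova:401, Lyra:554 → nearest is Quasar
(-9, -6) — d² to each: Cygnus:250, Quasar:442, Nova:666, Lyra:657 → nearest is Cygnus
(-14, 14) — d² to each: Cygnus:1165, Quasar:37, Nova:701, Lyra:962 → nearest is Quasar
(-9, 11) — d² to each: Cygnus:845, Quasar:17, Nova:445, Lyra:640 → nearest is Quasar
(0, 11) — d² to each: Cygnus:692, Quasar:80, Nova:148, Lyra:289 → nearest is Quasar
Tally — Cygnus:1, Quasar:5. Quasar captures the most (5).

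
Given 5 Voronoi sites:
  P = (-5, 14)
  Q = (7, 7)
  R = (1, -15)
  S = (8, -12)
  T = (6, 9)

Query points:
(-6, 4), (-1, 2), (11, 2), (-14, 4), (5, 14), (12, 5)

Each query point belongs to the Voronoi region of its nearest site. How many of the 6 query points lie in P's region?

(-6, 4) — d² to each: P:101, Q:178, R:410, S:452, T:169 → nearest is P
(-1, 2) — d² to each: P:160, Q:89, R:293, S:277, T:98 → nearest is Q
(11, 2) — d² to each: P:400, Q:41, R:389, S:205, T:74 → nearest is Q
(-14, 4) — d² to each: P:181, Q:450, R:586, S:740, T:425 → nearest is P
(5, 14) — d² to each: P:100, Q:53, R:857, S:685, T:26 → nearest is T
(12, 5) — d² to each: P:370, Q:29, R:521, S:305, T:52 → nearest is Q
2 of the 6 points have P as nearest.

2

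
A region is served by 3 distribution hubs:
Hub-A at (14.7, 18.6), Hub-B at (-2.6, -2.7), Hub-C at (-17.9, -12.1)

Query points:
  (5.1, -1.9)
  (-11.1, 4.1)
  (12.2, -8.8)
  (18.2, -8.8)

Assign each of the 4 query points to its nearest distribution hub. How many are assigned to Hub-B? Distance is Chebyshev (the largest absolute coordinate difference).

4

(5.1, -1.9) — d to each: Hub-A:20.5, Hub-B:7.7, Hub-C:23 → nearest is Hub-B
(-11.1, 4.1) — d to each: Hub-A:25.8, Hub-B:8.5, Hub-C:16.2 → nearest is Hub-B
(12.2, -8.8) — d to each: Hub-A:27.4, Hub-B:14.8, Hub-C:30.1 → nearest is Hub-B
(18.2, -8.8) — d to each: Hub-A:27.4, Hub-B:20.8, Hub-C:36.1 → nearest is Hub-B
4 of the 4 points have Hub-B as nearest.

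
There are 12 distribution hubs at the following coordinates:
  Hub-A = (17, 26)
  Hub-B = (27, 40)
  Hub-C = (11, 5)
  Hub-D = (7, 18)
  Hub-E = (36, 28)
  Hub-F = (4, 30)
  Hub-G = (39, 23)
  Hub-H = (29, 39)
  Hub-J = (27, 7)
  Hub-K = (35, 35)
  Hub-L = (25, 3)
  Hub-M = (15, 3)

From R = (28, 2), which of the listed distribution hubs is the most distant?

Hub-B

Squared Euclidean distances:
d²(R, Hub-A) = 121 + 576 = 697
d²(R, Hub-B) = 1 + 1444 = 1445
d²(R, Hub-C) = 289 + 9 = 298
d²(R, Hub-D) = 441 + 256 = 697
d²(R, Hub-E) = 64 + 676 = 740
d²(R, Hub-F) = 576 + 784 = 1360
d²(R, Hub-G) = 121 + 441 = 562
d²(R, Hub-H) = 1 + 1369 = 1370
d²(R, Hub-J) = 1 + 25 = 26
d²(R, Hub-K) = 49 + 1089 = 1138
d²(R, Hub-L) = 9 + 1 = 10
d²(R, Hub-M) = 169 + 1 = 170
The largest is to Hub-B.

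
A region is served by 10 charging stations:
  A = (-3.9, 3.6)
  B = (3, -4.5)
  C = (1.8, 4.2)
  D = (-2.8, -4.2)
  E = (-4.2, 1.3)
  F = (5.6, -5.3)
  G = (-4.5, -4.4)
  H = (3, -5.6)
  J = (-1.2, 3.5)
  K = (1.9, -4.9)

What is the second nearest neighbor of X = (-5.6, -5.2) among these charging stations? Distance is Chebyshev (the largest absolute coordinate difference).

d(X,A) = max(1.7, 8.8) = 8.8
d(X,B) = max(8.6, 0.7) = 8.6
d(X,C) = max(7.4, 9.4) = 9.4
d(X,D) = max(2.8, 1) = 2.8
d(X,E) = max(1.4, 6.5) = 6.5
d(X,F) = max(11.2, 0.1) = 11.2
d(X,G) = max(1.1, 0.8) = 1.1
d(X,H) = max(8.6, 0.4) = 8.6
d(X,J) = max(4.4, 8.7) = 8.7
d(X,K) = max(7.5, 0.3) = 7.5
Sorted ascending: G, D, E, … — the second-nearest is D.

D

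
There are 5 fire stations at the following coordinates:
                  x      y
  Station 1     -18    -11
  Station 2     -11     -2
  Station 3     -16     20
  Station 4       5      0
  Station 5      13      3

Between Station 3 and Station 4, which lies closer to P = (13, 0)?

Station 4

Compare squared distances:
d²(P, Station 3) = (13−(-16))² + (0−20)² = 841 + 400 = 1241
d²(P, Station 4) = (13−5)² + (0−0)² = 64 + 0 = 64
1241 > 64, so Station 4 is closer.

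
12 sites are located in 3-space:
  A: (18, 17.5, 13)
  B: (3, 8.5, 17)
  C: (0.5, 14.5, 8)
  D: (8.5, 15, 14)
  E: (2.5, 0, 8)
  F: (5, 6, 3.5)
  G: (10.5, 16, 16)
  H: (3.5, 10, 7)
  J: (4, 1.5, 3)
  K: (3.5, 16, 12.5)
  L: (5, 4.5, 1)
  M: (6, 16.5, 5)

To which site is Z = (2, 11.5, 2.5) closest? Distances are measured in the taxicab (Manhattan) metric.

H

d(Z,A) = |2−18| + |11.5−17.5| + |2.5−13| = 16 + 6 + 10.5 = 32.5
d(Z,B) = |2−3| + |11.5−8.5| + |2.5−17| = 1 + 3 + 14.5 = 18.5
d(Z,C) = |2−0.5| + |11.5−14.5| + |2.5−8| = 1.5 + 3 + 5.5 = 10
d(Z,D) = |2−8.5| + |11.5−15| + |2.5−14| = 6.5 + 3.5 + 11.5 = 21.5
d(Z,E) = |2−2.5| + |11.5−0| + |2.5−8| = 0.5 + 11.5 + 5.5 = 17.5
d(Z,F) = |2−5| + |11.5−6| + |2.5−3.5| = 3 + 5.5 + 1 = 9.5
d(Z,G) = |2−10.5| + |11.5−16| + |2.5−16| = 8.5 + 4.5 + 13.5 = 26.5
d(Z,H) = |2−3.5| + |11.5−10| + |2.5−7| = 1.5 + 1.5 + 4.5 = 7.5
d(Z,J) = |2−4| + |11.5−1.5| + |2.5−3| = 2 + 10 + 0.5 = 12.5
d(Z,K) = |2−3.5| + |11.5−16| + |2.5−12.5| = 1.5 + 4.5 + 10 = 16
d(Z,L) = |2−5| + |11.5−4.5| + |2.5−1| = 3 + 7 + 1.5 = 11.5
d(Z,M) = |2−6| + |11.5−16.5| + |2.5−5| = 4 + 5 + 2.5 = 11.5
The smallest is to H, so Z lies in the Voronoi region of H.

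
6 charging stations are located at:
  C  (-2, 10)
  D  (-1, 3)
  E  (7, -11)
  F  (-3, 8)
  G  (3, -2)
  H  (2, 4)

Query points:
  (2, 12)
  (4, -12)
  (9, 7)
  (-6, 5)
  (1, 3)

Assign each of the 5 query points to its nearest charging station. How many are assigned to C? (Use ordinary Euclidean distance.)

1

(2, 12) — d² to each: C:20, D:90, E:554, F:41, G:197, H:64 → nearest is C
(4, -12) — d² to each: C:520, D:250, E:10, F:449, G:101, H:260 → nearest is E
(9, 7) — d² to each: C:130, D:116, E:328, F:145, G:117, H:58 → nearest is H
(-6, 5) — d² to each: C:41, D:29, E:425, F:18, G:130, H:65 → nearest is F
(1, 3) — d² to each: C:58, D:4, E:232, F:41, G:29, H:2 → nearest is H
1 of the 5 points has C as nearest.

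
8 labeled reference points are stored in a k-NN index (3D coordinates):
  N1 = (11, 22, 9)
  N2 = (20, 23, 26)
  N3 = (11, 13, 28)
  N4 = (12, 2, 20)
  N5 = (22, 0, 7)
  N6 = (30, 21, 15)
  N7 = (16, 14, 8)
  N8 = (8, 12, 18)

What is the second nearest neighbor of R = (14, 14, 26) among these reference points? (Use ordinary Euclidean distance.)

N8

Compare squared distances (the ordering matches that of the actual distances):
|RN1|² = 9 + 64 + 289 = 362
|RN2|² = 36 + 81 + 0 = 117
|RN3|² = 9 + 1 + 4 = 14
|RN4|² = 4 + 144 + 36 = 184
|RN5|² = 64 + 196 + 361 = 621
|RN6|² = 256 + 49 + 121 = 426
|RN7|² = 4 + 0 + 324 = 328
|RN8|² = 36 + 4 + 64 = 104
Sorted ascending: N3, N8, N2, … — the second-nearest is N8.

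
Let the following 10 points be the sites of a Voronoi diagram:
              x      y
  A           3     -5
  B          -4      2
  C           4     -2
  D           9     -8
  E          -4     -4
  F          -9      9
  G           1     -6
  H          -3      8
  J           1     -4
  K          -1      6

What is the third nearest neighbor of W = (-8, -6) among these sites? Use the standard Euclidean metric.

G

Since √ is increasing, it suffices to compare squared distances:
|WA|² = 121 + 1 = 122
|WB|² = 16 + 64 = 80
|WC|² = 144 + 16 = 160
|WD|² = 289 + 4 = 293
|WE|² = 16 + 4 = 20
|WF|² = 1 + 225 = 226
|WG|² = 81 + 0 = 81
|WH|² = 25 + 196 = 221
|WJ|² = 81 + 4 = 85
|WK|² = 49 + 144 = 193
Sorted ascending: E, B, G, J, … — the third-nearest is G.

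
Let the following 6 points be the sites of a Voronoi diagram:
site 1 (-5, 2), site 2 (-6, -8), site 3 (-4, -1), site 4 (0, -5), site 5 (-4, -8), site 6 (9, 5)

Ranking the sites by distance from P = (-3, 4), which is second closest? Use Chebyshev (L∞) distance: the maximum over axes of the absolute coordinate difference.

site 3

d(P, site 1) = max(2, 2) = 2
d(P, site 2) = max(3, 12) = 12
d(P, site 3) = max(1, 5) = 5
d(P, site 4) = max(3, 9) = 9
d(P, site 5) = max(1, 12) = 12
d(P, site 6) = max(12, 1) = 12
Sorted ascending: site 1, site 3, site 4, … — the second-nearest is site 3.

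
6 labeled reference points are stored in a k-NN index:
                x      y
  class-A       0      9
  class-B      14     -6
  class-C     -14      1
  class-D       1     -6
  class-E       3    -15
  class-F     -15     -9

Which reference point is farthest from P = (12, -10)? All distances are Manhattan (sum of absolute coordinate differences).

d(P, class-A) = 12 + 19 = 31
d(P, class-B) = 2 + 4 = 6
d(P, class-C) = 26 + 11 = 37
d(P, class-D) = 11 + 4 = 15
d(P, class-E) = 9 + 5 = 14
d(P, class-F) = 27 + 1 = 28
The largest is to class-C.

class-C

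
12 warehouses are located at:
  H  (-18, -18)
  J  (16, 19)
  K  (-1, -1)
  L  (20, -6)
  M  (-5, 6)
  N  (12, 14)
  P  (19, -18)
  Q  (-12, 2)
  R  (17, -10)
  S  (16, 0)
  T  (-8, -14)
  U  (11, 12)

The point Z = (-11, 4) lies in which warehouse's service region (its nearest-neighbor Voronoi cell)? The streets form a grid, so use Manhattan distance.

Q

d(Z,H) = 7 + 22 = 29
d(Z,J) = 27 + 15 = 42
d(Z,K) = 10 + 5 = 15
d(Z,L) = 31 + 10 = 41
d(Z,M) = 6 + 2 = 8
d(Z,N) = 23 + 10 = 33
d(Z,P) = 30 + 22 = 52
d(Z,Q) = 1 + 2 = 3
d(Z,R) = 28 + 14 = 42
d(Z,S) = 27 + 4 = 31
d(Z,T) = 3 + 18 = 21
d(Z,U) = 22 + 8 = 30
Minimum is at Q.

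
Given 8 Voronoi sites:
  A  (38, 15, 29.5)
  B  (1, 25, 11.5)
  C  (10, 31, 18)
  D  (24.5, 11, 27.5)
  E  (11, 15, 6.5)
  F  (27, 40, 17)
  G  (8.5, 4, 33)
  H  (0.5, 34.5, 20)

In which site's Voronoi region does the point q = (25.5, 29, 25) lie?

F

Squared Euclidean distances:
|qA|² = (25.5−38)² + (29−15)² + (25−29.5)² = 156.25 + 196 + 20.25 = 372.5
|qB|² = (25.5−1)² + (29−25)² + (25−11.5)² = 600.25 + 16 + 182.25 = 798.5
|qC|² = (25.5−10)² + (29−31)² + (25−18)² = 240.25 + 4 + 49 = 293.25
|qD|² = (25.5−24.5)² + (29−11)² + (25−27.5)² = 1 + 324 + 6.25 = 331.25
|qE|² = (25.5−11)² + (29−15)² + (25−6.5)² = 210.25 + 196 + 342.25 = 748.5
|qF|² = (25.5−27)² + (29−40)² + (25−17)² = 2.25 + 121 + 64 = 187.25
|qG|² = (25.5−8.5)² + (29−4)² + (25−33)² = 289 + 625 + 64 = 978
|qH|² = (25.5−0.5)² + (29−34.5)² + (25−20)² = 625 + 30.25 + 25 = 680.25
The smallest is to F, so q lies in the Voronoi region of F.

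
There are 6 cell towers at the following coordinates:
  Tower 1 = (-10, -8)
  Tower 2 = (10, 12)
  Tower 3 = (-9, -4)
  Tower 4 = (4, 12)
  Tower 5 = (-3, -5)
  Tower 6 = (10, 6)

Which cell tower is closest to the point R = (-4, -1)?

Squared Euclidean distances:
d²(R, Tower 1) = (-4−(-10))² + (-1−(-8))² = 36 + 49 = 85
d²(R, Tower 2) = (-4−10)² + (-1−12)² = 196 + 169 = 365
d²(R, Tower 3) = (-4−(-9))² + (-1−(-4))² = 25 + 9 = 34
d²(R, Tower 4) = (-4−4)² + (-1−12)² = 64 + 169 = 233
d²(R, Tower 5) = (-4−(-3))² + (-1−(-5))² = 1 + 16 = 17
d²(R, Tower 6) = (-4−10)² + (-1−6)² = 196 + 49 = 245
Minimum is at Tower 5.

Tower 5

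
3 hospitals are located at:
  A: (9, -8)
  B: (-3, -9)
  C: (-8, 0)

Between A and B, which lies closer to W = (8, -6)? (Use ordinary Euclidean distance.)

A

Compare squared distances:
|WA|² = (8−9)² + (-6−(-8))² = 1 + 4 = 5
|WB|² = (8−(-3))² + (-6−(-9))² = 121 + 9 = 130
5 < 130, so A is closer.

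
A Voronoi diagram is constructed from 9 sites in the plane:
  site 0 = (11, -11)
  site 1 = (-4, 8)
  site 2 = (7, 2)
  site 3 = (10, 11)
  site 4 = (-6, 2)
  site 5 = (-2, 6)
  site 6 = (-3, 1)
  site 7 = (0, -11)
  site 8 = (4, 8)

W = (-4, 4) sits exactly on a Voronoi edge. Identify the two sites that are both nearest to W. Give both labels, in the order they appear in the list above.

site 4 and site 5

Squared distances from W to each site:
d²(W, site 0) = 225 + 225 = 450
d²(W, site 1) = 0 + 16 = 16
d²(W, site 2) = 121 + 4 = 125
d²(W, site 3) = 196 + 49 = 245
d²(W, site 4) = 4 + 4 = 8
d²(W, site 5) = 4 + 4 = 8
d²(W, site 6) = 1 + 9 = 10
d²(W, site 7) = 16 + 225 = 241
d²(W, site 8) = 64 + 16 = 80
W is equidistant from site 4 and site 5 (both at squared distance 8), and every other site is strictly farther — so W lies on the site 4–site 5 Voronoi edge.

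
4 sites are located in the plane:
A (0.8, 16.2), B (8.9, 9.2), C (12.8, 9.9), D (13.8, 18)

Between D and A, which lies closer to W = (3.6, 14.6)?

A

Compare squared distances:
|WD|² = (3.6−13.8)² + (14.6−18)² = 104.04 + 11.56 = 115.6
|WA|² = (3.6−0.8)² + (14.6−16.2)² = 7.84 + 2.56 = 10.4
115.6 > 10.4, so A is closer.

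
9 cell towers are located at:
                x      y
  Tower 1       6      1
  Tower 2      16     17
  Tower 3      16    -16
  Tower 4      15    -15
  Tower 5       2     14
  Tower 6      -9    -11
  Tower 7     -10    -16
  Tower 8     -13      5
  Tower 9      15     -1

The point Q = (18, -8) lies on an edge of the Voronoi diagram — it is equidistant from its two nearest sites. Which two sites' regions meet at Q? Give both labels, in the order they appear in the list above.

Squared distances from Q to each site:
d²(Q, Tower 1) = 144 + 81 = 225
d²(Q, Tower 2) = 4 + 625 = 629
d²(Q, Tower 3) = 4 + 64 = 68
d²(Q, Tower 4) = 9 + 49 = 58
d²(Q, Tower 5) = 256 + 484 = 740
d²(Q, Tower 6) = 729 + 9 = 738
d²(Q, Tower 7) = 784 + 64 = 848
d²(Q, Tower 8) = 961 + 169 = 1130
d²(Q, Tower 9) = 9 + 49 = 58
Q is equidistant from Tower 4 and Tower 9 (both at squared distance 58), and every other site is strictly farther — so Q lies on the Tower 4–Tower 9 Voronoi edge.

Tower 4 and Tower 9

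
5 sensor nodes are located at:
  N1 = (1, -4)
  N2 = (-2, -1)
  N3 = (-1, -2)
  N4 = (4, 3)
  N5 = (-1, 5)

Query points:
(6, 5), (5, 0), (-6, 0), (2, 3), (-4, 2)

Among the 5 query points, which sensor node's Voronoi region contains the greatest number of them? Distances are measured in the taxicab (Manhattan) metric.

(6, 5) — d to each: N1:14, N2:14, N3:14, N4:4, N5:7 → nearest is N4
(5, 0) — d to each: N1:8, N2:8, N3:8, N4:4, N5:11 → nearest is N4
(-6, 0) — d to each: N1:11, N2:5, N3:7, N4:13, N5:10 → nearest is N2
(2, 3) — d to each: N1:8, N2:8, N3:8, N4:2, N5:5 → nearest is N4
(-4, 2) — d to each: N1:11, N2:5, N3:7, N4:9, N5:6 → nearest is N2
Tally — N2:2, N4:3. N4 captures the most (3).

N4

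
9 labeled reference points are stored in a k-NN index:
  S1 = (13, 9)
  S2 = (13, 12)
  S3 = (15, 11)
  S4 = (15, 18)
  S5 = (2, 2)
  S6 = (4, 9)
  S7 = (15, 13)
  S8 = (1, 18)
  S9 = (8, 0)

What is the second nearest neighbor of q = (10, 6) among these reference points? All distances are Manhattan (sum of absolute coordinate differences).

d(q,S1) = |10−13| + |6−9| = 3 + 3 = 6
d(q,S2) = |10−13| + |6−12| = 3 + 6 = 9
d(q,S3) = |10−15| + |6−11| = 5 + 5 = 10
d(q,S4) = |10−15| + |6−18| = 5 + 12 = 17
d(q,S5) = |10−2| + |6−2| = 8 + 4 = 12
d(q,S6) = |10−4| + |6−9| = 6 + 3 = 9
d(q,S7) = |10−15| + |6−13| = 5 + 7 = 12
d(q,S8) = |10−1| + |6−18| = 9 + 12 = 21
d(q,S9) = |10−8| + |6−0| = 2 + 6 = 8
Sorted ascending: S1, S9, S2, … — the second-nearest is S9.

S9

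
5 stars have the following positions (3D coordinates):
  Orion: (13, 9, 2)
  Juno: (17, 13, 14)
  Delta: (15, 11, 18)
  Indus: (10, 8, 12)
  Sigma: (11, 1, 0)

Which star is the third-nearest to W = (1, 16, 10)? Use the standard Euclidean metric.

Compare squared distances (the ordering matches that of the actual distances):
d²(W, Orion) = (1−13)² + (16−9)² + (10−2)² = 144 + 49 + 64 = 257
d²(W, Juno) = (1−17)² + (16−13)² + (10−14)² = 256 + 9 + 16 = 281
d²(W, Delta) = (1−15)² + (16−11)² + (10−18)² = 196 + 25 + 64 = 285
d²(W, Indus) = (1−10)² + (16−8)² + (10−12)² = 81 + 64 + 4 = 149
d²(W, Sigma) = (1−11)² + (16−1)² + (10−0)² = 100 + 225 + 100 = 425
Sorted ascending: Indus, Orion, Juno, Delta, … — the third-nearest is Juno.

Juno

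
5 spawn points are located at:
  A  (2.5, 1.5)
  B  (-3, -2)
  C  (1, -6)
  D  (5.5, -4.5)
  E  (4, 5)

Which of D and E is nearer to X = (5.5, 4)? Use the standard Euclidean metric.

E

Compare squared distances:
|XD|² = (5.5−5.5)² + (4−(-4.5))² = 0 + 72.25 = 72.25
|XE|² = (5.5−4)² + (4−5)² = 2.25 + 1 = 3.25
72.25 > 3.25, so E is closer.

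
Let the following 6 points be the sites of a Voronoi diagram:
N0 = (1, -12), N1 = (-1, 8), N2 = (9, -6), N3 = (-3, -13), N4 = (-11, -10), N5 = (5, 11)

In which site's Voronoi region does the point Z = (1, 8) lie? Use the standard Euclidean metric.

Squared Euclidean distances:
|ZN0|² = (1−1)² + (8−(-12))² = 0 + 400 = 400
|ZN1|² = (1−(-1))² + (8−8)² = 4 + 0 = 4
|ZN2|² = (1−9)² + (8−(-6))² = 64 + 196 = 260
|ZN3|² = (1−(-3))² + (8−(-13))² = 16 + 441 = 457
|ZN4|² = (1−(-11))² + (8−(-10))² = 144 + 324 = 468
|ZN5|² = (1−5)² + (8−11)² = 16 + 9 = 25
The smallest is to N1, so Z lies in the Voronoi region of N1.

N1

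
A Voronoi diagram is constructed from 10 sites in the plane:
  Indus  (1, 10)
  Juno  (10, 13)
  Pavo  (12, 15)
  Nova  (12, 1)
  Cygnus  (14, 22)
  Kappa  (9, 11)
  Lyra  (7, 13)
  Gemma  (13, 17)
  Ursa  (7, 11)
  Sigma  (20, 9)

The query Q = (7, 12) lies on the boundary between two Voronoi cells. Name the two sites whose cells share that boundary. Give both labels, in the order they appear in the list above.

Lyra and Ursa

Squared distances from Q to each site:
d²(Q, Indus) = 36 + 4 = 40
d²(Q, Juno) = 9 + 1 = 10
d²(Q, Pavo) = 25 + 9 = 34
d²(Q, Nova) = 25 + 121 = 146
d²(Q, Cygnus) = 49 + 100 = 149
d²(Q, Kappa) = 4 + 1 = 5
d²(Q, Lyra) = 0 + 1 = 1
d²(Q, Gemma) = 36 + 25 = 61
d²(Q, Ursa) = 0 + 1 = 1
d²(Q, Sigma) = 169 + 9 = 178
Q is equidistant from Lyra and Ursa (both at squared distance 1), and every other site is strictly farther — so Q lies on the Lyra–Ursa Voronoi edge.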